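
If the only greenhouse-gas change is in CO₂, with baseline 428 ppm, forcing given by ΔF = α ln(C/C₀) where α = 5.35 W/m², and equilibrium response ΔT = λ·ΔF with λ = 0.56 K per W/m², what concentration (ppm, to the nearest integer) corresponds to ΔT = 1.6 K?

Required forcing: ΔF = ΔT/λ = 1.6/0.56 = 2.8571 W/m².
Then ln(C/428) = ΔF/5.35 = 2.8571/5.35 = 0.53404.
So C = 428 × e^0.53404 = 428 × 1.70581 = 730.09 ppm.

C ≈ 730 ppm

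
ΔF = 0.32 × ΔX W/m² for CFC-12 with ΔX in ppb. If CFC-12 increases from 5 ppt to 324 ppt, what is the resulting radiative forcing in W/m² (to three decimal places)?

CFC-12: Δ = 324 − 5 = 319 ppt = 0.319 ppb; ΔF = 0.32 × 0.319 = 0.1021 W/m².

ΔF = 0.102 W/m²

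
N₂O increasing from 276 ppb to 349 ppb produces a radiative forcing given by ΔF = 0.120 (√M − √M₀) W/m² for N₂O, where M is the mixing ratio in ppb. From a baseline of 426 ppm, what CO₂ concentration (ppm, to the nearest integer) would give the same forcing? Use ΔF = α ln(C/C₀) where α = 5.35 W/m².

N₂O forcing: 0.120 × (√349 − √276) = 0.120 × (18.6815 − 16.6132) = 0.120 × 2.0683 = 0.24820 W/m².
Set 5.35 ln(C/426) = 0.24820: ln(C/426) = 0.24820/5.35 = 0.04639, so C = 426 × e^0.04639 = 426 × 1.04748 = 446.23 ppm.

C ≈ 446 ppm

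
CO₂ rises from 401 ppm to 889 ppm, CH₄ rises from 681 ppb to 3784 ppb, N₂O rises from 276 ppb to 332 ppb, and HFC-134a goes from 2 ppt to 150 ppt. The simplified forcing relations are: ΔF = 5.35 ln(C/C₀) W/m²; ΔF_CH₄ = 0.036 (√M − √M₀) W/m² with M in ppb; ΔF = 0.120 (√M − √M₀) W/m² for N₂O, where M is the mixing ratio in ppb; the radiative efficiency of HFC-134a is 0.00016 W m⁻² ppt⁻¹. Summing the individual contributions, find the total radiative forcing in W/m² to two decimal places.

ΔF = 5.75 W/m²

CO₂: 5.35 × ln(889/401) = 5.35 × ln(2.21696) = 5.35 × 0.79614 = 4.2593 W/m².
CH₄: 0.036 × (√3784 − √681) = 0.036 × (61.5142 − 26.0960) = 0.036 × 35.4182 = 1.2751 W/m².
N₂O: 0.120 × (√332 − √276) = 0.120 × (18.2209 − 16.6132) = 0.120 × 1.6077 = 0.1929 W/m².
HFC-134a: ΔF = 0.00016 × (150 − 2) = 0.00016 × 148 = 0.0237 W/m².
Total ΔF = 4.2593 + 1.2751 + 0.1929 + 0.0237 = 5.7510 W/m².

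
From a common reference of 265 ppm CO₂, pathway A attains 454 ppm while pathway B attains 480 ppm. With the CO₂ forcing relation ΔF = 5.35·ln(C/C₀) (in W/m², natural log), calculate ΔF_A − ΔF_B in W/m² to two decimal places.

ΔF_A − ΔF_B = -0.30 W/m²

ΔF_A = 5.35 ln(454/265) = 5.35 × 0.53837 = 2.8803 W/m².
ΔF_B = 5.35 ln(480/265) = 5.35 × 0.59406 = 3.1782 W/m².
Difference: 2.8803 − 3.1782 = -0.2979 W/m².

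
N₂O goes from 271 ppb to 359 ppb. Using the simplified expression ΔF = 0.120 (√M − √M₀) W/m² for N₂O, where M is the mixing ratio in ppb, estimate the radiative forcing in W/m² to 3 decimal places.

ΔF = 0.298 W/m²

N₂O: 0.120 × (√359 − √271) = 0.120 × (18.9473 − 16.4621) = 0.120 × 2.4852 = 0.2982 W/m².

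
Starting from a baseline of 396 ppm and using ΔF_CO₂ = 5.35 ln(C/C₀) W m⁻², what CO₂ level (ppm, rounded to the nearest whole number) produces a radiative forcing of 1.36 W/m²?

C ≈ 511 ppm

Set 5.35 ln(C/396) = 1.36, so ln(C/396) = 1.36/5.35 = 0.25421.
Then C/396 = e^0.25421 = 1.28944, giving C = 396 × 1.28944 = 510.62 ppm.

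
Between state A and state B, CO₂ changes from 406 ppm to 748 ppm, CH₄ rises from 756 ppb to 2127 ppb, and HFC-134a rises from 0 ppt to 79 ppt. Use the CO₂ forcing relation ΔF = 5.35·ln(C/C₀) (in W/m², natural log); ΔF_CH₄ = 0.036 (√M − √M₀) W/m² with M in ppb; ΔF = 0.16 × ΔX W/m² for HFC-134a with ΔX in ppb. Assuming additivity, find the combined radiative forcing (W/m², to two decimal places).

ΔF = 3.95 W/m²

CO₂: 5.35 × ln(748/406) = 5.35 × ln(1.84236) = 5.35 × 0.61105 = 3.2691 W/m².
CH₄: 0.036 × (√2127 − √756) = 0.036 × (46.1194 − 27.4955) = 0.036 × 18.6239 = 0.6705 W/m².
HFC-134a: Δ = 79 − 0 = 79 ppt = 0.079 ppb; ΔF = 0.16 × 0.079 = 0.0126 W/m².
Total ΔF = 3.2691 + 0.6705 + 0.0126 = 3.9522 W/m².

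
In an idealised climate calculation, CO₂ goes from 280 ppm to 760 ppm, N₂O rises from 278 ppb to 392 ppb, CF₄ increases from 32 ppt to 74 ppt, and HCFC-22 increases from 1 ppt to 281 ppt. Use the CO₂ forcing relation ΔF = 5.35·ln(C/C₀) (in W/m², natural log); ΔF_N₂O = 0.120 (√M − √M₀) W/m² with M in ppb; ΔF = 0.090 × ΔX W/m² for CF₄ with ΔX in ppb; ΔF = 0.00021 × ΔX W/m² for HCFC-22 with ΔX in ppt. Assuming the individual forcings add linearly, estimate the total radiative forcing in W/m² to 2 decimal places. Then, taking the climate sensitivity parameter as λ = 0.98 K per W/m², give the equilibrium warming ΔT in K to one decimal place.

ΔF = 5.78 W/m²; ΔT = 5.7 K

CO₂: 5.35 × ln(760/280) = 5.35 × ln(2.71429) = 5.35 × 0.99853 = 5.3421 W/m².
N₂O: 0.120 × (√392 − √278) = 0.120 × (19.7990 − 16.6733) = 0.120 × 3.1257 = 0.3751 W/m².
CF₄: Δ = 74 − 32 = 42 ppt = 0.042 ppb; ΔF = 0.090 × 0.042 = 0.0038 W/m².
HCFC-22: ΔF = 0.00021 × (281 − 1) = 0.00021 × 280 = 0.0588 W/m².
Total ΔF = 5.3421 + 0.3751 + 0.0038 + 0.0588 = 5.7798 W/m².
ΔT = λ ΔF = 0.98 × 5.78 = 5.6644 K.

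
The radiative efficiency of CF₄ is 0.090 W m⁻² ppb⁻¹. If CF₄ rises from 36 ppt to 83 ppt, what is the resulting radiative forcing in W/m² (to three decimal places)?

ΔF = 0.004 W/m²

CF₄: Δ = 83 − 36 = 47 ppt = 0.047 ppb; ΔF = 0.090 × 0.047 = 0.0042 W/m².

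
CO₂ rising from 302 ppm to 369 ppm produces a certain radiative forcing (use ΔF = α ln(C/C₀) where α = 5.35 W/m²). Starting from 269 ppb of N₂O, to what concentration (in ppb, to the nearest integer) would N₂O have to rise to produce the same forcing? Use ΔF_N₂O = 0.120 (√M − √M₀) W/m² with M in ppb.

M ≈ 642 ppb

CO₂ forcing: 5.35 × ln(369/302) = 5.35 × 0.200370 = 1.07198 W/m².
Set 0.120(√M − √269) = 1.07198: √M = 1.07198/0.120 + √269 = 8.9332 + 16.4012 = 25.3344.
M = (25.3344)² = 641.83 ppb.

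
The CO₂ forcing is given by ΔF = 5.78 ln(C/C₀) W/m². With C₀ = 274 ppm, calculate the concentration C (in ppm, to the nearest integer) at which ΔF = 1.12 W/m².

Set 5.78 ln(C/274) = 1.12, so ln(C/274) = 1.12/5.78 = 0.19377.
Then C/274 = e^0.19377 = 1.21382, giving C = 274 × 1.21382 = 332.59 ppm.

C ≈ 333 ppm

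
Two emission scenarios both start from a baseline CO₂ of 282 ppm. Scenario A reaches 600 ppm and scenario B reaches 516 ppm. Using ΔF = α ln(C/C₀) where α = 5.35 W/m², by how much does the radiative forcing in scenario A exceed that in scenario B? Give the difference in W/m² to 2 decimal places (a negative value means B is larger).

ΔF_A − ΔF_B = 0.81 W/m²

ΔF_A = 5.35 ln(600/282) = 5.35 × 0.75502 = 4.0394 W/m².
ΔF_B = 5.35 ln(516/282) = 5.35 × 0.60420 = 3.2325 W/m².
Difference: 4.0394 − 3.2325 = 0.8069 W/m².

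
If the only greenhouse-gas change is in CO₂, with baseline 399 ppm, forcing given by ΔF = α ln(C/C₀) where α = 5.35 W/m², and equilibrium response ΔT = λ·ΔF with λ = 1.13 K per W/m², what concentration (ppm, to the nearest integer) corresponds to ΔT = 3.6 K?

C ≈ 724 ppm

Required forcing: ΔF = ΔT/λ = 3.6/1.13 = 3.1858 W/m².
Then ln(C/399) = ΔF/5.35 = 3.1858/5.35 = 0.59548.
So C = 399 × e^0.59548 = 399 × 1.81390 = 723.75 ppm.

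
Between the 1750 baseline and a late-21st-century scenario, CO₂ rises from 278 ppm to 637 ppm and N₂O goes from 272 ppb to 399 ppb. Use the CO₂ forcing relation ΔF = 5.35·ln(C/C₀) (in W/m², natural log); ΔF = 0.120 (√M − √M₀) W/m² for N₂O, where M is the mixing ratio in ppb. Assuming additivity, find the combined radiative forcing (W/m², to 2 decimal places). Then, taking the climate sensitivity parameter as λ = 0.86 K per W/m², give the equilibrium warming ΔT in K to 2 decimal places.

ΔF = 4.85 W/m²; ΔT = 4.17 K

CO₂: 5.35 × ln(637/278) = 5.35 × ln(2.29137) = 5.35 × 0.82915 = 4.4360 W/m².
N₂O: 0.120 × (√399 − √272) = 0.120 × (19.9750 − 16.4924) = 0.120 × 3.4826 = 0.4179 W/m².
Total ΔF = 4.4360 + 0.4179 = 4.8539 W/m².
ΔT = λ ΔF = 0.86 × 4.85 = 4.1710 K.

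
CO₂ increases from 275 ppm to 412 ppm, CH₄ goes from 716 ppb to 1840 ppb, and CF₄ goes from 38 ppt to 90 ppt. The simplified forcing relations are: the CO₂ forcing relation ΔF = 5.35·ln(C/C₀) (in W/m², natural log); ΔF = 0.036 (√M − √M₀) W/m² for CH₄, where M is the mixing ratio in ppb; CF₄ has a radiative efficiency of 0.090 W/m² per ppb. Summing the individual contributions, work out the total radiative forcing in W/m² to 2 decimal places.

ΔF = 2.75 W/m²

CO₂: 5.35 × ln(412/275) = 5.35 × ln(1.49818) = 5.35 × 0.40425 = 2.1627 W/m².
CH₄: 0.036 × (√1840 − √716) = 0.036 × (42.8952 − 26.7582) = 0.036 × 16.1370 = 0.5809 W/m².
CF₄: Δ = 90 − 38 = 52 ppt = 0.052 ppb; ΔF = 0.090 × 0.052 = 0.0047 W/m².
Total ΔF = 2.1627 + 0.5809 + 0.0047 = 2.7483 W/m².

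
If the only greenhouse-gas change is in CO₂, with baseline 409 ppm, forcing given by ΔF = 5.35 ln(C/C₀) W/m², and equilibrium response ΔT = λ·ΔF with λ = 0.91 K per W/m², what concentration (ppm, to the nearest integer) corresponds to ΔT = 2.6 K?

Required forcing: ΔF = ΔT/λ = 2.6/0.91 = 2.8571 W/m².
Then ln(C/409) = ΔF/5.35 = 2.8571/5.35 = 0.53404.
So C = 409 × e^0.53404 = 409 × 1.70581 = 697.68 ppm.

C ≈ 698 ppm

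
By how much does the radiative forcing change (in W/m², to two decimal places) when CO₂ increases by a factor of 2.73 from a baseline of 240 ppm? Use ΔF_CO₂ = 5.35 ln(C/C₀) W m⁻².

ΔF = 5.37 W/m²

ΔF = 5.35 × ln(2.73) = 5.35 × 1.00430 = 5.3730 W/m².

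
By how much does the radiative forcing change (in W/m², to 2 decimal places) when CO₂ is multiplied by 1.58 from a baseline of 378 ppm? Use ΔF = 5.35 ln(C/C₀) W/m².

Because the forcing depends only on the ratio C/C₀, the initial concentration does not enter.
ΔF = 5.35 × ln(1.58) = 5.35 × 0.45742 = 2.4472 W/m².

ΔF = 2.45 W/m²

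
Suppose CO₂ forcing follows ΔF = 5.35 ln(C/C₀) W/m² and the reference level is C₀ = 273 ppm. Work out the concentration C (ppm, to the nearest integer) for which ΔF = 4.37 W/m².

C ≈ 618 ppm

Set 5.35 ln(C/273) = 4.37, so ln(C/273) = 4.37/5.35 = 0.81682.
Then C/273 = e^0.81682 = 2.26329, giving C = 273 × 2.26329 = 617.88 ppm.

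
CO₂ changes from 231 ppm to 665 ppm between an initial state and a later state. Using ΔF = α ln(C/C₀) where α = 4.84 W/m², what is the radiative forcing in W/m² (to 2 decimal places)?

CO₂: 4.84 × ln(665/231) = 4.84 × ln(2.87879) = 4.84 × 1.05737 = 5.1177 W/m².

ΔF = 5.12 W/m²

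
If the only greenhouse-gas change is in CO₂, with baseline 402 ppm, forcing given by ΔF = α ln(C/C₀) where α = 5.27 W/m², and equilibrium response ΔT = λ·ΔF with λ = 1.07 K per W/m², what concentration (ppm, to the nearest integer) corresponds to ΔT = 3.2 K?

Required forcing: ΔF = ΔT/λ = 3.2/1.07 = 2.9907 W/m².
Then ln(C/402) = ΔF/5.27 = 2.9907/5.27 = 0.56750.
So C = 402 × e^0.56750 = 402 × 1.76385 = 709.07 ppm.

C ≈ 709 ppm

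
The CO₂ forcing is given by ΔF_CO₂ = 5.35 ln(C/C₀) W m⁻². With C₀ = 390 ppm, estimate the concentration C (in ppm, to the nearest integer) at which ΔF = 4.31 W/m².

Set 5.35 ln(C/390) = 4.31, so ln(C/390) = 4.31/5.35 = 0.80561.
Then C/390 = e^0.80561 = 2.23806, giving C = 390 × 2.23806 = 872.84 ppm.

C ≈ 873 ppm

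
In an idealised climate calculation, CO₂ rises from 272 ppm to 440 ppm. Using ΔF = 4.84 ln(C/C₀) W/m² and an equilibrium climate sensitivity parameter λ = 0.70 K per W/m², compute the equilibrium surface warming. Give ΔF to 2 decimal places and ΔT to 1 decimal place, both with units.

CO₂: 4.84 × ln(440/272) = 4.84 × ln(1.61765) = 4.84 × 0.48097 = 2.3279 W/m².
ΔT = λ ΔF = 0.70 × 2.33 = 1.6310 K.

ΔF = 2.33 W/m²; ΔT = 1.6 K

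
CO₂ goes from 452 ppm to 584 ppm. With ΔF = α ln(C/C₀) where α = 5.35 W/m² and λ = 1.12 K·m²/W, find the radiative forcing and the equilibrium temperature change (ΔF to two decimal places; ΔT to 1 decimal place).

ΔF = 1.37 W/m²; ΔT = 1.5 K

CO₂: 5.35 × ln(584/452) = 5.35 × ln(1.29204) = 5.35 × 0.25622 = 1.3708 W/m².
ΔT = λ ΔF = 1.12 × 1.37 = 1.5344 K.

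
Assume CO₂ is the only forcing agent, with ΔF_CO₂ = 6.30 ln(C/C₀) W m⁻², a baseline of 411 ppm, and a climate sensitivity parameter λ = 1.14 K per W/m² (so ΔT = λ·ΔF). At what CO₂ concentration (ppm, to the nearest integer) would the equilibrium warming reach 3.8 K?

C ≈ 698 ppm

Required forcing: ΔF = ΔT/λ = 3.8/1.14 = 3.3333 W/m².
Then ln(C/411) = ΔF/6.30 = 3.3333/6.30 = 0.52910.
So C = 411 × e^0.52910 = 411 × 1.69740 = 697.63 ppm.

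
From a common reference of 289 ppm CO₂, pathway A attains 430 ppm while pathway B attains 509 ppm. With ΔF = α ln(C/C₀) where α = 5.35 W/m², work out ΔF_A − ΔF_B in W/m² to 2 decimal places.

ΔF_A − ΔF_B = -0.90 W/m²

ΔF_A = 5.35 ln(430/289) = 5.35 × 0.39736 = 2.1259 W/m².
ΔF_B = 5.35 ln(509/289) = 5.35 × 0.56602 = 3.0282 W/m².
Difference: 2.1259 − 3.0282 = -0.9023 W/m².
(Equivalently, ΔF_A − ΔF_B = 5.35 ln(430/509) = 5.35 × -0.16866 = -0.9023 W/m².)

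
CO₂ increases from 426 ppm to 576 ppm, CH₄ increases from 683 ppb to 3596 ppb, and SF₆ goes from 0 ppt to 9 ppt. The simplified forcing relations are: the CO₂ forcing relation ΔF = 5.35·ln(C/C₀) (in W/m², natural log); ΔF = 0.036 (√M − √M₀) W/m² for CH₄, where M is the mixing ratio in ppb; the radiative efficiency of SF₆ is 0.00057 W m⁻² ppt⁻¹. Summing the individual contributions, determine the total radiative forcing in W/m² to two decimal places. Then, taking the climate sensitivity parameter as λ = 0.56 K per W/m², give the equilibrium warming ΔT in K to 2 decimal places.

CO₂: 5.35 × ln(576/426) = 5.35 × ln(1.35211) = 5.35 × 0.30167 = 1.6139 W/m².
CH₄: 0.036 × (√3596 − √683) = 0.036 × (59.9667 − 26.1343) = 0.036 × 33.8324 = 1.2180 W/m².
SF₆: ΔF = 0.00057 × (9 − 0) = 0.00057 × 9 = 0.0051 W/m².
Total ΔF = 1.6139 + 1.2180 + 0.0051 = 2.8370 W/m².
ΔT = λ ΔF = 0.56 × 2.84 = 1.5904 K.

ΔF = 2.84 W/m²; ΔT = 1.59 K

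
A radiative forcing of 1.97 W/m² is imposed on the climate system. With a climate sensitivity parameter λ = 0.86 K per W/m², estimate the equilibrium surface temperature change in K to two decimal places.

ΔT = 1.69 K

ΔT = λ ΔF = 0.86 × 1.97 = 1.6942 K.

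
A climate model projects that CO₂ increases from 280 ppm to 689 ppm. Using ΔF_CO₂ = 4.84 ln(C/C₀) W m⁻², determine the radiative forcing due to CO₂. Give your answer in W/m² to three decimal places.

CO₂: 4.84 × ln(689/280) = 4.84 × ln(2.46071) = 4.84 × 0.90045 = 4.3582 W/m².

ΔF = 4.358 W/m²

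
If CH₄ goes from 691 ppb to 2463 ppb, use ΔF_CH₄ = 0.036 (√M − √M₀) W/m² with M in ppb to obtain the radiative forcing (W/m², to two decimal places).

CH₄: 0.036 × (√2463 − √691) = 0.036 × (49.6286 − 26.2869) = 0.036 × 23.3417 = 0.8403 W/m².

ΔF = 0.84 W/m²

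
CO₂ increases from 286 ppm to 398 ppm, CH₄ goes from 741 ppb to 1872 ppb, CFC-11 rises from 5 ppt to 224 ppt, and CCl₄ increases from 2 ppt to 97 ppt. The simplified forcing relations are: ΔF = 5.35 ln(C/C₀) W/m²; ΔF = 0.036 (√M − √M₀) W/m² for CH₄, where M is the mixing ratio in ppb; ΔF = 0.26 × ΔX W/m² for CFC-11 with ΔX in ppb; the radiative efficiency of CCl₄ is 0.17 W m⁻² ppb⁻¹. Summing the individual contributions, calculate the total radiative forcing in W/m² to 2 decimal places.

ΔF = 2.42 W/m²

CO₂: 5.35 × ln(398/286) = 5.35 × ln(1.39161) = 5.35 × 0.33046 = 1.7680 W/m².
CH₄: 0.036 × (√1872 − √741) = 0.036 × (43.2666 − 27.2213) = 0.036 × 16.0453 = 0.5776 W/m².
CFC-11: Δ = 224 − 5 = 219 ppt = 0.219 ppb; ΔF = 0.26 × 0.219 = 0.0569 W/m².
CCl₄: Δ = 97 − 2 = 95 ppt = 0.095 ppb; ΔF = 0.17 × 0.095 = 0.0162 W/m².
Total ΔF = 1.7680 + 0.5776 + 0.0569 + 0.0162 = 2.4187 W/m².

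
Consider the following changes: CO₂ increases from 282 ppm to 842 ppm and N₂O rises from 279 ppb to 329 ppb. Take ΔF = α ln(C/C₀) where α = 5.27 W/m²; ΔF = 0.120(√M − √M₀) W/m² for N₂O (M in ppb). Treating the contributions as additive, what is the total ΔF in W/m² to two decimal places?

CO₂: 5.27 × ln(842/282) = 5.27 × ln(2.98582) = 5.27 × 1.09387 = 5.7647 W/m².
N₂O: 0.120 × (√329 − √279) = 0.120 × (18.1384 − 16.7033) = 0.120 × 1.4351 = 0.1722 W/m².
Total ΔF = 5.7647 + 0.1722 = 5.9369 W/m².

ΔF = 5.94 W/m²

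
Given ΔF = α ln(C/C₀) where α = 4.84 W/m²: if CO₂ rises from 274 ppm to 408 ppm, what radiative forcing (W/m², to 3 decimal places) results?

ΔF = 1.927 W/m²

CO₂: 4.84 × ln(408/274) = 4.84 × ln(1.48905) = 4.84 × 0.39814 = 1.9270 W/m².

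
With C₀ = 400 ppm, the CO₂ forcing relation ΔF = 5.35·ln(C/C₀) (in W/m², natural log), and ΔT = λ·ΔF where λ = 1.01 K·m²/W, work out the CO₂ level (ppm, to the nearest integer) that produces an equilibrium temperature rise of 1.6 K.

C ≈ 538 ppm

Required forcing: ΔF = ΔT/λ = 1.6/1.01 = 1.5842 W/m².
Then ln(C/400) = ΔF/5.35 = 1.5842/5.35 = 0.29611.
So C = 400 × e^0.29611 = 400 × 1.34462 = 537.85 ppm.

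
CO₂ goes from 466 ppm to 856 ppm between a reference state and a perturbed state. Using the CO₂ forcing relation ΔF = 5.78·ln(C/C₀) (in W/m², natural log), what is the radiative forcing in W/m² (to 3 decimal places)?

ΔF = 3.515 W/m²

CO₂ absorption bands are partially saturated, so forcing scales with the logarithm of the concentration ratio.
CO₂: 5.78 × ln(856/466) = 5.78 × ln(1.83691) = 5.78 × 0.60808 = 3.5147 W/m².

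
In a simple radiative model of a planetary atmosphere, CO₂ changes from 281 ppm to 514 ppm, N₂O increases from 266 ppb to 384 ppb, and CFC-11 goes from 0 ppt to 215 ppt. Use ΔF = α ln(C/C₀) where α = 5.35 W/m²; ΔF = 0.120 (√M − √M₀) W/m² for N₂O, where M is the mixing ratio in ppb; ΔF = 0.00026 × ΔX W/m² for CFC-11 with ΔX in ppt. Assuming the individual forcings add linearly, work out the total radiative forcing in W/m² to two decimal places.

ΔF = 3.68 W/m²

CO₂: 5.35 × ln(514/281) = 5.35 × ln(1.82918) = 5.35 × 0.60387 = 3.2307 W/m².
N₂O: 0.120 × (√384 − √266) = 0.120 × (19.5959 − 16.3095) = 0.120 × 3.2864 = 0.3944 W/m².
CFC-11: ΔF = 0.00026 × (215 − 0) = 0.00026 × 215 = 0.0559 W/m².
Total ΔF = 3.2307 + 0.3944 + 0.0559 = 3.6810 W/m².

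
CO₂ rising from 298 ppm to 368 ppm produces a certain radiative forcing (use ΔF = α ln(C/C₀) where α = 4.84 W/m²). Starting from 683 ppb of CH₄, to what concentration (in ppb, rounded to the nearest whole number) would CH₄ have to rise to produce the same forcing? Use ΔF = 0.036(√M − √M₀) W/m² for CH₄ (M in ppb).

CO₂ forcing: 4.84 × ln(368/298) = 4.84 × 0.210989 = 1.02119 W/m².
Set 0.036(√M − √683) = 1.02119: √M = 1.02119/0.036 + √683 = 28.3664 + 26.1343 = 54.5007.
M = (54.5007)² = 2970.33 ppb.

M ≈ 2970 ppb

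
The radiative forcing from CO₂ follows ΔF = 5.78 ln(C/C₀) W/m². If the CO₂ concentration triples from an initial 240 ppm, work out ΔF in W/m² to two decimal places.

Because the forcing depends only on the ratio C/C₀, the initial concentration does not enter.
ΔF = 5.78 × ln(3) = 5.78 × 1.09861 = 6.3500 W/m².

ΔF = 6.35 W/m²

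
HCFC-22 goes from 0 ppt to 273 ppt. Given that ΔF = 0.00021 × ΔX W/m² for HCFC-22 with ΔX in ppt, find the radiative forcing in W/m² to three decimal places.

HCFC-22: ΔF = 0.00021 × (273 − 0) = 0.00021 × 273 = 0.0573 W/m².

ΔF = 0.057 W/m²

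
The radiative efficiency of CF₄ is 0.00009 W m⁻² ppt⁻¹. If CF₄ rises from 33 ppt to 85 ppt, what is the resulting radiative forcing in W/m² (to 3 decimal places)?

ΔF = 0.005 W/m²

CF₄: ΔF = 0.00009 × (85 − 33) = 0.00009 × 52 = 0.0047 W/m².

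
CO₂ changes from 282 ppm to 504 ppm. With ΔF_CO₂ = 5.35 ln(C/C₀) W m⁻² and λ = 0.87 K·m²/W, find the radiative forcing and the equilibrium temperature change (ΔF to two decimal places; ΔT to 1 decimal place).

ΔF = 3.11 W/m²; ΔT = 2.7 K

CO₂: 5.35 × ln(504/282) = 5.35 × ln(1.78723) = 5.35 × 0.58067 = 3.1066 W/m².
ΔT = λ ΔF = 0.87 × 3.11 = 2.7057 K.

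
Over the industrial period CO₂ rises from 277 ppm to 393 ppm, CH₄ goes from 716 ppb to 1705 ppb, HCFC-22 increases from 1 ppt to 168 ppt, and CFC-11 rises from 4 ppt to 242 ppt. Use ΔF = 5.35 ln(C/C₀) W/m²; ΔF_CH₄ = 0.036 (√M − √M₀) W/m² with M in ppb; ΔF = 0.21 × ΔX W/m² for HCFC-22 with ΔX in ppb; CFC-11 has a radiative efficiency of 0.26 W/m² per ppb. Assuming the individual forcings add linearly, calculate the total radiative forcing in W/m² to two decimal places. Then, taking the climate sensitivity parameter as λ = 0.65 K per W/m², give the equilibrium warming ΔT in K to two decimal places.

CO₂: 5.35 × ln(393/277) = 5.35 × ln(1.41877) = 5.35 × 0.34979 = 1.8714 W/m².
CH₄: 0.036 × (√1705 − √716) = 0.036 × (41.2916 − 26.7582) = 0.036 × 14.5334 = 0.5232 W/m².
HCFC-22: Δ = 168 − 1 = 167 ppt = 0.167 ppb; ΔF = 0.21 × 0.167 = 0.0351 W/m².
CFC-11: Δ = 242 − 4 = 238 ppt = 0.238 ppb; ΔF = 0.26 × 0.238 = 0.0619 W/m².
Total ΔF = 1.8714 + 0.5232 + 0.0351 + 0.0619 = 2.4916 W/m².
ΔT = λ ΔF = 0.65 × 2.49 = 1.6185 K.

ΔF = 2.49 W/m²; ΔT = 1.62 K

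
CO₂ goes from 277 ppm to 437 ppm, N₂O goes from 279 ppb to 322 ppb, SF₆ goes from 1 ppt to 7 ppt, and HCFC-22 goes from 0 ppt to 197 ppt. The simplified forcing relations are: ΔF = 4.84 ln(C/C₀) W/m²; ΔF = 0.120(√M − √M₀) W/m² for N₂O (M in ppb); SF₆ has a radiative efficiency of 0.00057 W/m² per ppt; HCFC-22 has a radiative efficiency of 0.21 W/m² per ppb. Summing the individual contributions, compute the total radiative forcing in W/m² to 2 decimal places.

ΔF = 2.40 W/m²

CO₂: 4.84 × ln(437/277) = 4.84 × ln(1.57762) = 4.84 × 0.45592 = 2.2067 W/m².
N₂O: 0.120 × (√322 − √279) = 0.120 × (17.9444 − 16.7033) = 0.120 × 1.2411 = 0.1489 W/m².
SF₆: ΔF = 0.00057 × (7 − 1) = 0.00057 × 6 = 0.0034 W/m².
HCFC-22: Δ = 197 − 0 = 197 ppt = 0.197 ppb; ΔF = 0.21 × 0.197 = 0.0414 W/m².
Total ΔF = 2.2067 + 0.1489 + 0.0034 + 0.0414 = 2.4004 W/m².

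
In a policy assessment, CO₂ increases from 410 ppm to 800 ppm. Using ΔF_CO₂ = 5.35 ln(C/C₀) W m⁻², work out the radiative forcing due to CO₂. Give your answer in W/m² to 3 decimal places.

ΔF = 3.576 W/m²

CO₂: 5.35 × ln(800/410) = 5.35 × ln(1.95122) = 5.35 × 0.66845 = 3.5762 W/m².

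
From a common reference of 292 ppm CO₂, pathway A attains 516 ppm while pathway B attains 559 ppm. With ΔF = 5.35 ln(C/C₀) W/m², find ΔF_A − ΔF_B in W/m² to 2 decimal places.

ΔF_A = 5.35 ln(516/292) = 5.35 × 0.56935 = 3.0460 W/m².
ΔF_B = 5.35 ln(559/292) = 5.35 × 0.64940 = 3.4743 W/m².
Difference: 3.0460 − 3.4743 = -0.4283 W/m².

ΔF_A − ΔF_B = -0.43 W/m²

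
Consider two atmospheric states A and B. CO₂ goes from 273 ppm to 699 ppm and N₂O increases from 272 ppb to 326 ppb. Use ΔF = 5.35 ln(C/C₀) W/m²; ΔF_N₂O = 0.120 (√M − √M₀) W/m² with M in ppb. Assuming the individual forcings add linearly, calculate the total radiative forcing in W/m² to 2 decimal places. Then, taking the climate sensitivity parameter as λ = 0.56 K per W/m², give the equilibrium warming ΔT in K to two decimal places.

ΔF = 5.22 W/m²; ΔT = 2.92 K

CO₂: 5.35 × ln(699/273) = 5.35 × ln(2.56044) = 5.35 × 0.94018 = 5.0300 W/m².
N₂O: 0.120 × (√326 − √272) = 0.120 × (18.0555 − 16.4924) = 0.120 × 1.5631 = 0.1876 W/m².
Total ΔF = 5.0300 + 0.1876 = 5.2176 W/m².
ΔT = λ ΔF = 0.56 × 5.22 = 2.9232 K.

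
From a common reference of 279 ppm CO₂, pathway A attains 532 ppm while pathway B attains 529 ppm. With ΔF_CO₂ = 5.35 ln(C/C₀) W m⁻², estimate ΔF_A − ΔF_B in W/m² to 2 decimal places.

ΔF_A − ΔF_B = 0.03 W/m²

ΔF_A = 5.35 ln(532/279) = 5.35 × 0.64543 = 3.4531 W/m².
ΔF_B = 5.35 ln(529/279) = 5.35 × 0.63978 = 3.4228 W/m².
Difference: 3.4531 − 3.4228 = 0.0303 W/m².
(Equivalently, ΔF_A − ΔF_B = 5.35 ln(532/529) = 5.35 × 0.00566 = 0.0303 W/m².)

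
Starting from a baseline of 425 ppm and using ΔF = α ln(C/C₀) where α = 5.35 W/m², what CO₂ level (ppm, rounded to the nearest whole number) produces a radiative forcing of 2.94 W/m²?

Set 5.35 ln(C/425) = 2.94, so ln(C/425) = 2.94/5.35 = 0.54953.
Then C/425 = e^0.54953 = 1.73244, giving C = 425 × 1.73244 = 736.29 ppm.

C ≈ 736 ppm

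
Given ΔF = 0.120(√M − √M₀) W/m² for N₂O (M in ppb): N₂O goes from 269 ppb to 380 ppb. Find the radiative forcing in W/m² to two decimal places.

N₂O: 0.120 × (√380 − √269) = 0.120 × (19.4936 − 16.4012) = 0.120 × 3.0924 = 0.3711 W/m².

ΔF = 0.37 W/m²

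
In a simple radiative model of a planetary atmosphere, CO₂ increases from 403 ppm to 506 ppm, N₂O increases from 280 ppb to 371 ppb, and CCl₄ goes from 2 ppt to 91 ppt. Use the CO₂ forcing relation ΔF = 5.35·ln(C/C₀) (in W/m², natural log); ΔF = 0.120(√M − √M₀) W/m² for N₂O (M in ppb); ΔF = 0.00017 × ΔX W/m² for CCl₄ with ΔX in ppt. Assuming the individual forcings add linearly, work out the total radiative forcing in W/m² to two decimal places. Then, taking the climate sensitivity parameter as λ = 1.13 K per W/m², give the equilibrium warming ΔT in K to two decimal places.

CO₂: 5.35 × ln(506/403) = 5.35 × ln(1.25558) = 5.35 × 0.22760 = 1.2177 W/m².
N₂O: 0.120 × (√371 − √280) = 0.120 × (19.2614 − 16.7332) = 0.120 × 2.5282 = 0.3034 W/m².
CCl₄: ΔF = 0.00017 × (91 − 2) = 0.00017 × 89 = 0.0151 W/m².
Total ΔF = 1.2177 + 0.3034 + 0.0151 = 1.5362 W/m².
ΔT = λ ΔF = 1.13 × 1.54 = 1.7402 K.

ΔF = 1.54 W/m²; ΔT = 1.74 K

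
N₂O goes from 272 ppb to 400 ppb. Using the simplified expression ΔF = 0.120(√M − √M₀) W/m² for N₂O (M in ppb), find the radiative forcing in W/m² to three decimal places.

ΔF = 0.421 W/m²

N₂O: 0.120 × (√400 − √272) = 0.120 × (20.0000 − 16.4924) = 0.120 × 3.5076 = 0.4209 W/m².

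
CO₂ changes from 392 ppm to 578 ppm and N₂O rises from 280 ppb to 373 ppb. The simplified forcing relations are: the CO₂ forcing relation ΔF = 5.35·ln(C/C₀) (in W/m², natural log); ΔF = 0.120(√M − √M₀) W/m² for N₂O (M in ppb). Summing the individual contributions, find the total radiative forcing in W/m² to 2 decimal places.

CO₂: 5.35 × ln(578/392) = 5.35 × ln(1.47449) = 5.35 × 0.38831 = 2.0775 W/m².
N₂O: 0.120 × (√373 − √280) = 0.120 × (19.3132 − 16.7332) = 0.120 × 2.5800 = 0.3096 W/m².
Total ΔF = 2.0775 + 0.3096 = 2.3871 W/m².

ΔF = 2.39 W/m²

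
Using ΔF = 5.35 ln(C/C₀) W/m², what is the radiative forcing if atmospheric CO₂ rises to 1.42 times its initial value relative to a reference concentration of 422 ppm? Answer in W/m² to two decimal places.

ΔF = 1.88 W/m²

Because the forcing depends only on the ratio C/C₀, the initial concentration does not enter.
ΔF = 5.35 × ln(1.42) = 5.35 × 0.35066 = 1.8760 W/m².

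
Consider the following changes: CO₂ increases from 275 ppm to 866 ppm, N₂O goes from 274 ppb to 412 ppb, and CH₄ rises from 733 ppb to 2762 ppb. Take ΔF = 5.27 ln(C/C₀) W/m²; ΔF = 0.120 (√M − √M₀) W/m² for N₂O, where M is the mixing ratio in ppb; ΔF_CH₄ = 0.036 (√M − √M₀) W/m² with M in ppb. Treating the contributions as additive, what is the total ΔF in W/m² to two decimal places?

CO₂: 5.27 × ln(866/275) = 5.27 × ln(3.14909) = 5.27 × 1.14711 = 6.0453 W/m².
N₂O: 0.120 × (√412 − √274) = 0.120 × (20.2978 − 16.5529) = 0.120 × 3.7449 = 0.4494 W/m².
CH₄: 0.036 × (√2762 − √733) = 0.036 × (52.5547 − 27.0740) = 0.036 × 25.4807 = 0.9173 W/m².
Total ΔF = 6.0453 + 0.4494 + 0.9173 = 7.4120 W/m².

ΔF = 7.41 W/m²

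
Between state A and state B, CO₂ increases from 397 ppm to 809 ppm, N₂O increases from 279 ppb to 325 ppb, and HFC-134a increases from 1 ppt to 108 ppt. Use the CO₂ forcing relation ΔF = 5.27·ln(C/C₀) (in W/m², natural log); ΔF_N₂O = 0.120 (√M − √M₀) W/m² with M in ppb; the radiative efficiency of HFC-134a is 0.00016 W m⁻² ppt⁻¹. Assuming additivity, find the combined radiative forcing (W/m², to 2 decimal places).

CO₂: 5.27 × ln(809/397) = 5.27 × ln(2.03778) = 5.27 × 0.71186 = 3.7515 W/m².
N₂O: 0.120 × (√325 − √279) = 0.120 × (18.0278 − 16.7033) = 0.120 × 1.3245 = 0.1589 W/m².
HFC-134a: ΔF = 0.00016 × (108 − 1) = 0.00016 × 107 = 0.0171 W/m².
Total ΔF = 3.7515 + 0.1589 + 0.0171 = 3.9275 W/m².

ΔF = 3.93 W/m²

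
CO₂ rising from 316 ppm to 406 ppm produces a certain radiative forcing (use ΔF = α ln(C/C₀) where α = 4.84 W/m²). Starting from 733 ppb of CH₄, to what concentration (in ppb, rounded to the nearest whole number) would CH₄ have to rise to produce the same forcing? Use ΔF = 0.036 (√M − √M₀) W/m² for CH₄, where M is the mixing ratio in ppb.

CO₂ forcing: 4.84 × ln(406/316) = 4.84 × 0.250611 = 1.21296 W/m².
Set 0.036(√M − √733) = 1.21296: √M = 1.21296/0.036 + √733 = 33.6933 + 27.0740 = 60.7673.
M = (60.7673)² = 3692.66 ppb.

M ≈ 3693 ppb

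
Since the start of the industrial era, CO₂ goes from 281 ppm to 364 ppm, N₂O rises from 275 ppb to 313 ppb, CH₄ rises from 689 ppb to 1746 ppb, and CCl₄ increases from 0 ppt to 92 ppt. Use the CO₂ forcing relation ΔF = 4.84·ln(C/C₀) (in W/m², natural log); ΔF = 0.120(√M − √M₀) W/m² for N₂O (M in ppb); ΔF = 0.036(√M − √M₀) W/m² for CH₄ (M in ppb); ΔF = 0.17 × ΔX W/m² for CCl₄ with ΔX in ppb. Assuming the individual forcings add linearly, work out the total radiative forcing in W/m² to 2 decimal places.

CO₂: 4.84 × ln(364/281) = 4.84 × ln(1.29537) = 4.84 × 0.25880 = 1.2526 W/m².
N₂O: 0.120 × (√313 − √275) = 0.120 × (17.6918 − 16.5831) = 0.120 × 1.1087 = 0.1330 W/m².
CH₄: 0.036 × (√1746 − √689) = 0.036 × (41.7852 − 26.2488) = 0.036 × 15.5364 = 0.5593 W/m².
CCl₄: Δ = 92 − 0 = 92 ppt = 0.092 ppb; ΔF = 0.17 × 0.092 = 0.0156 W/m².
Total ΔF = 1.2526 + 0.1330 + 0.5593 + 0.0156 = 1.9605 W/m².

ΔF = 1.96 W/m²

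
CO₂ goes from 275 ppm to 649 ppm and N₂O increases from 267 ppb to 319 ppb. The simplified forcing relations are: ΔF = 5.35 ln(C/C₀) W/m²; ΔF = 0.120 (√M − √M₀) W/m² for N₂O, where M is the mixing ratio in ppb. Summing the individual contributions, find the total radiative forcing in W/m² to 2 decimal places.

CO₂: 5.35 × ln(649/275) = 5.35 × ln(2.36000) = 5.35 × 0.85866 = 4.5938 W/m².
N₂O: 0.120 × (√319 − √267) = 0.120 × (17.8606 − 16.3401) = 0.120 × 1.5205 = 0.1825 W/m².
Total ΔF = 4.5938 + 0.1825 = 4.7763 W/m².

ΔF = 4.78 W/m²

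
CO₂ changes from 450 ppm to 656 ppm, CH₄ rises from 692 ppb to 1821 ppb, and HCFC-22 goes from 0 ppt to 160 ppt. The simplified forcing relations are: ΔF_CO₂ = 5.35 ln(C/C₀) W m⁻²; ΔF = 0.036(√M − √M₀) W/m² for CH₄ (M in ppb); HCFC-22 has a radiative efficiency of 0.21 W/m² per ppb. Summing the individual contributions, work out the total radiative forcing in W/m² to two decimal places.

CO₂: 5.35 × ln(656/450) = 5.35 × ln(1.45778) = 5.35 × 0.37691 = 2.0165 W/m².
CH₄: 0.036 × (√1821 − √692) = 0.036 × (42.6732 − 26.3059) = 0.036 × 16.3673 = 0.5892 W/m².
HCFC-22: Δ = 160 − 0 = 160 ppt = 0.160 ppb; ΔF = 0.21 × 0.160 = 0.0336 W/m².
Total ΔF = 2.0165 + 0.5892 + 0.0336 = 2.6393 W/m².

ΔF = 2.64 W/m²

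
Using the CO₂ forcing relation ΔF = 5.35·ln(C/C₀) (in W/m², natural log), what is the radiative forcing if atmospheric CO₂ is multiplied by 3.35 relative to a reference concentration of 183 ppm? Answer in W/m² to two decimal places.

ΔF = 5.35 × ln(3.35) = 5.35 × 1.20896 = 6.4679 W/m².

ΔF = 6.47 W/m²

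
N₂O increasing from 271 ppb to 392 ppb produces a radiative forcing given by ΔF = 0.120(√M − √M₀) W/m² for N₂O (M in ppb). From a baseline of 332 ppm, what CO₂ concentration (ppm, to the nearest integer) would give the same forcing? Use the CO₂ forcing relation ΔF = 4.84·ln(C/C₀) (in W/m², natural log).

C ≈ 361 ppm

N₂O forcing: 0.120 × (√392 − √271) = 0.120 × (19.7990 − 16.4621) = 0.120 × 3.3369 = 0.40043 W/m².
Set 4.84 ln(C/332) = 0.40043: ln(C/332) = 0.40043/4.84 = 0.08273, so C = 332 × e^0.08273 = 332 × 1.08625 = 360.64 ppm.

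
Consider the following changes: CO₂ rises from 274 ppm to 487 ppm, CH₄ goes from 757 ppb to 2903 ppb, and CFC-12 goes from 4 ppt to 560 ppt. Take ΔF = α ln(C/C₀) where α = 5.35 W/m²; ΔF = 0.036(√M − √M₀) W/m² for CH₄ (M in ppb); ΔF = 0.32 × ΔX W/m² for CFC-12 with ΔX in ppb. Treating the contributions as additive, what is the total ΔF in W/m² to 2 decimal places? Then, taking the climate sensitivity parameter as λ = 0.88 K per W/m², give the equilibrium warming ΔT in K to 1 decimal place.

ΔF = 4.20 W/m²; ΔT = 3.7 K

CO₂: 5.35 × ln(487/274) = 5.35 × ln(1.77737) = 5.35 × 0.57513 = 3.0769 W/m².
CH₄: 0.036 × (√2903 − √757) = 0.036 × (53.8795 − 27.5136) = 0.036 × 26.3659 = 0.9492 W/m².
CFC-12: Δ = 560 − 4 = 556 ppt = 0.556 ppb; ΔF = 0.32 × 0.556 = 0.1779 W/m².
Total ΔF = 3.0769 + 0.9492 + 0.1779 = 4.2040 W/m².
ΔT = λ ΔF = 0.88 × 4.20 = 3.6960 K.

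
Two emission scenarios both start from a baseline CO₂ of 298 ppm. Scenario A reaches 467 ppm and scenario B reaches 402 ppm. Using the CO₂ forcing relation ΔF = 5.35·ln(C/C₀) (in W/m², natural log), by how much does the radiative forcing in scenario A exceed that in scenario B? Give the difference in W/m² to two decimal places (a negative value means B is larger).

ΔF_A − ΔF_B = 0.80 W/m²

ΔF_A = 5.35 ln(467/298) = 5.35 × 0.44924 = 2.4034 W/m².
ΔF_B = 5.35 ln(402/298) = 5.35 × 0.29936 = 1.6016 W/m².
Difference: 2.4034 − 1.6016 = 0.8018 W/m².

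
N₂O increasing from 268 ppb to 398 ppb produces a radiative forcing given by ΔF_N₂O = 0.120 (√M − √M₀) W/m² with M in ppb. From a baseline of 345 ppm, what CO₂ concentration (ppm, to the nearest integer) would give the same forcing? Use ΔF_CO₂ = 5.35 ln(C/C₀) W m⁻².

C ≈ 374 ppm

N₂O forcing: 0.120 × (√398 − √268) = 0.120 × (19.9499 − 16.3707) = 0.120 × 3.5792 = 0.42950 W/m².
Set 5.35 ln(C/345) = 0.42950: ln(C/345) = 0.42950/5.35 = 0.08028, so C = 345 × e^0.08028 = 345 × 1.08359 = 373.84 ppm.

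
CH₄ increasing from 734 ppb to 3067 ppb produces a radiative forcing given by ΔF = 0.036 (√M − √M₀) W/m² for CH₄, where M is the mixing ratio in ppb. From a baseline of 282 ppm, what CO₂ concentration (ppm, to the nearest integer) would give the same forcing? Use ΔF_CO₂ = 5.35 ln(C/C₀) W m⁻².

CH₄ forcing: 0.036 × (√3067 − √734) = 0.036 × (55.3805 − 27.0924) = 0.036 × 28.2881 = 1.01837 W/m².
Set 5.35 ln(C/282) = 1.01837: ln(C/282) = 1.01837/5.35 = 0.19035, so C = 282 × e^0.19035 = 282 × 1.20967 = 341.13 ppm.

C ≈ 341 ppm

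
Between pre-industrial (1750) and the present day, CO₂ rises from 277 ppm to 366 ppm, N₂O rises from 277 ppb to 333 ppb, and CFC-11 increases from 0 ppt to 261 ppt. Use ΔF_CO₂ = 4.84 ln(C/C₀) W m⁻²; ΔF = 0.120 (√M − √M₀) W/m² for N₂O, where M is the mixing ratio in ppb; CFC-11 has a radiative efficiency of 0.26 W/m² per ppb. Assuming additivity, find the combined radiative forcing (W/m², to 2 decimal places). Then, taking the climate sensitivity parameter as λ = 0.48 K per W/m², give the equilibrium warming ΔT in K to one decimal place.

CO₂: 4.84 × ln(366/277) = 4.84 × ln(1.32130) = 4.84 × 0.27862 = 1.3485 W/m².
N₂O: 0.120 × (√333 − √277) = 0.120 × (18.2483 − 16.6433) = 0.120 × 1.6050 = 0.1926 W/m².
CFC-11: Δ = 261 − 0 = 261 ppt = 0.261 ppb; ΔF = 0.26 × 0.261 = 0.0679 W/m².
Total ΔF = 1.3485 + 0.1926 + 0.0679 = 1.6090 W/m².
ΔT = λ ΔF = 0.48 × 1.61 = 0.7728 K.

ΔF = 1.61 W/m²; ΔT = 0.8 K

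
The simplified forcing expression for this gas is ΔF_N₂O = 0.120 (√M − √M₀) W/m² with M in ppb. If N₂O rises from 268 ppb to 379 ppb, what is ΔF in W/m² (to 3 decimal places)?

ΔF = 0.372 W/m²

N₂O: 0.120 × (√379 − √268) = 0.120 × (19.4679 − 16.3707) = 0.120 × 3.0972 = 0.3717 W/m².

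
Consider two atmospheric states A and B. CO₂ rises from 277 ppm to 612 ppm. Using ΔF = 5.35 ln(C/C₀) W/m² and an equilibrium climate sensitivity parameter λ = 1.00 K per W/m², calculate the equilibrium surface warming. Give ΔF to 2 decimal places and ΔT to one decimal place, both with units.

ΔF = 4.24 W/m²; ΔT = 4.2 K

CO₂: 5.35 × ln(612/277) = 5.35 × ln(2.20939) = 5.35 × 0.79272 = 4.2411 W/m².
ΔT = λ ΔF = 1.00 × 4.24 = 4.2400 K.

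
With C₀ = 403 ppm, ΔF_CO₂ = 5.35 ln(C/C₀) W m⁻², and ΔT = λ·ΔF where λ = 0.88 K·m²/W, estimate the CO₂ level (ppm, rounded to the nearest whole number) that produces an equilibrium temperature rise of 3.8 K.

C ≈ 903 ppm

Required forcing: ΔF = ΔT/λ = 3.8/0.88 = 4.3182 W/m².
Then ln(C/403) = ΔF/5.35 = 4.3182/5.35 = 0.80714.
So C = 403 × e^0.80714 = 403 × 2.24149 = 903.32 ppm.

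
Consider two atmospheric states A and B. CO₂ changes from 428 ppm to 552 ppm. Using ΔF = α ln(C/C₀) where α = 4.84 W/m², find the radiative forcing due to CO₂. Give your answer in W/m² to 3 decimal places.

ΔF = 1.231 W/m²

CO₂ absorption bands are partially saturated, so forcing scales with the logarithm of the concentration ratio.
CO₂: 4.84 × ln(552/428) = 4.84 × ln(1.28972) = 4.84 × 0.25443 = 1.2314 W/m².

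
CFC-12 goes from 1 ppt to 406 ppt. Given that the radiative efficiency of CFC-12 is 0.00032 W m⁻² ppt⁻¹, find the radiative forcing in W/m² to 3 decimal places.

ΔF = 0.130 W/m²

CFC-12: ΔF = 0.00032 × (406 − 1) = 0.00032 × 405 = 0.1296 W/m².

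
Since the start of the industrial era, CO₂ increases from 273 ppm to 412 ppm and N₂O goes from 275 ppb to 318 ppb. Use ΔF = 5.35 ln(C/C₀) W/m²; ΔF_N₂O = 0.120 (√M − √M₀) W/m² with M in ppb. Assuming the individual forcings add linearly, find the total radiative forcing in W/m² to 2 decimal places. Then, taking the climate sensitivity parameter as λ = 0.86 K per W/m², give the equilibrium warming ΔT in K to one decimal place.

ΔF = 2.35 W/m²; ΔT = 2.0 K

CO₂: 5.35 × ln(412/273) = 5.35 × ln(1.50916) = 5.35 × 0.41155 = 2.2018 W/m².
N₂O: 0.120 × (√318 − √275) = 0.120 × (17.8326 − 16.5831) = 0.120 × 1.2495 = 0.1499 W/m².
Total ΔF = 2.2018 + 0.1499 = 2.3517 W/m².
ΔT = λ ΔF = 0.86 × 2.35 = 2.0210 K.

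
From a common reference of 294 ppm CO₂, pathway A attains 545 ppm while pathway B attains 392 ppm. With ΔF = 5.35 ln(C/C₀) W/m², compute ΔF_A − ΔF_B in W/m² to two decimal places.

ΔF_A = 5.35 ln(545/294) = 5.35 × 0.61721 = 3.3021 W/m².
ΔF_B = 5.35 ln(392/294) = 5.35 × 0.28768 = 1.5391 W/m².
Difference: 3.3021 − 1.5391 = 1.7630 W/m².

ΔF_A − ΔF_B = 1.76 W/m²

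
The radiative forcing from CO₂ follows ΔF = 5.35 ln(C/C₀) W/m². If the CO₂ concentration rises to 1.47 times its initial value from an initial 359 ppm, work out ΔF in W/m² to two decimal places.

ΔF = 5.35 × ln(1.47) = 5.35 × 0.38526 = 2.0611 W/m².

ΔF = 2.06 W/m²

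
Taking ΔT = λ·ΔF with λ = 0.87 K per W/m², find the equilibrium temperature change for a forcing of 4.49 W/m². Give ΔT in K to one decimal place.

ΔT = 3.9 K

ΔT = λ ΔF = 0.87 × 4.49 = 3.9063 K.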